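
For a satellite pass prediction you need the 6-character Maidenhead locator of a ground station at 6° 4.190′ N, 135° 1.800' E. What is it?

PJ76mb

Shift to the Maidenhead origin (180°W, 90°S): lon 315.0300, lat 96.0698.
Field: 315.0300/20 → 15 → P, 96.0698/10 → 9 → J; chars PJ.
Square: 15.0300/2 → 7, 6.0698/1 → 6; chars 76.
Subsquare: 1.0300/0.0833333 → 12 → m, 0.0698/0.0416667 → 1 → b; chars mb.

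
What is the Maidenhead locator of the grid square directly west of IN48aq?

IN38xq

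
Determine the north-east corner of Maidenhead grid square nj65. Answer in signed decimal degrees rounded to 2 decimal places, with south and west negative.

Field N=13, J=9: +13·20° lon, +9·10° lat → SW at lon 80°, lat 0°.
Square 6, 5: +6·2° lon, +5·1° lat → SW at lon 92°, lat 5°.
Cell spans 2° lon × 1° lat. NE corner is SW corner plus one full cell.
latitude 6.00, longitude 94.00.

6.00, 94.00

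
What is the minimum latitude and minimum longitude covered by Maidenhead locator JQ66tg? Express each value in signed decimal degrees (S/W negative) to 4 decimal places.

Field J=9, Q=16: +9·20° lon, +16·10° lat → SW at lon 0°, lat 70°.
Square 6, 6: +6·2° lon, +6·1° lat → SW at lon 12°, lat 76°.
Subsquare t=19, g=6: +19·0.0833333° lon, +6·0.0416667° lat → SW at lon 13.5833°, lat 76.25°.
latitude 76.2500, longitude 13.5833.

76.2500, 13.5833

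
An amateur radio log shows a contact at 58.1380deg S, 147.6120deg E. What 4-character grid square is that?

Shift to the Maidenhead origin (180°W, 90°S): lon 327.61, lat 31.86.
Field (20°×10°, letters A–R): 327.61/20 → 16 → Q, 31.86/10 → 3 → D; chars QD.
Square (2°×1°, digits 0–9): 7.61/2 → 3, 1.86/1 → 1; chars 31.

QD31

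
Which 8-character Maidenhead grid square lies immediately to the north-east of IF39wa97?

IF39xa08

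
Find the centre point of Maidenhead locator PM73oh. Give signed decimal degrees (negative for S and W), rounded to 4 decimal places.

Field P=15, M=12: +15·20° lon, +12·10° lat → SW at lon 120°, lat 30°.
Square 7, 3: +7·2° lon, +3·1° lat → SW at lon 134°, lat 33°.
Subsquare o=14, h=7: +14·0.0833333° lon, +7·0.0416667° lat → SW at lon 135.167°, lat 33.2917°.
Cell spans 0.0833333° lon × 0.0416667° lat. Centre is SW corner plus half of each.
latitude 33.3125, longitude 135.2083.

33.3125, 135.2083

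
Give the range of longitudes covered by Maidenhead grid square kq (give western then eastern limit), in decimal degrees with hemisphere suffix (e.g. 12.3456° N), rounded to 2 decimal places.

Field K=10, Q=16: +10·20° lon, +16·10° lat → SW at lon 20°, lat 70°.
Cell spans 20° lon × 10° lat.
west 20.00° E, east 40.00° E.

20.00° E, 40.00° E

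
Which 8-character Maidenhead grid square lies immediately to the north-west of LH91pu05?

LH91ou96

Longitude extended square 0; −1 → -1, wraps to 9, carry into subsquare.
Longitude subsquare p = 15; −1 → 14 = o.
Latitude extended square 5; +1 → 6.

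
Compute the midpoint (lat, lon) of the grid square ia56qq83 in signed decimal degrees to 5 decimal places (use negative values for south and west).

-83.31875, -8.59583

Field I=8, A=0: +8·20° lon, +0·10° lat → SW at lon -20°, lat -90°.
Square 5, 6: +5·2° lon, +6·1° lat → SW at lon -10°, lat -84°.
Subsquare q=16, q=16: +16·0.0833333° lon, +16·0.0416667° lat → SW at lon -8.66667°, lat -83.3333°.
Extended square 8, 3: +8·0.00833333° lon, +3·0.00416667° lat → SW at lon -8.6°, lat -83.3208°.
Cell spans 0.00833333° lon × 0.00416667° lat. Centre is SW corner plus half of each.
latitude -83.31875, longitude -8.59583.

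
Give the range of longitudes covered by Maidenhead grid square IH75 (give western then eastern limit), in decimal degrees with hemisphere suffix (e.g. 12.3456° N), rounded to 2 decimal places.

6.00° W, 4.00° W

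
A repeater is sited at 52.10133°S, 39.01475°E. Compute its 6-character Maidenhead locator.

KD97mv

Shift to the Maidenhead origin (180°W, 90°S): lon 219.0147, lat 37.8987.
Field: lon ⌊219.0147/20⌋ = 10 → K; lat ⌊37.8987/10⌋ = 3 → D.
Square: lon ⌊19.0147/2⌋ = 9; lat ⌊7.8987/1⌋ = 7.
Subsquare: lon ⌊1.0147/0.0833333⌋ = 12 → m; lat ⌊0.8987/0.0416667⌋ = 21 → v.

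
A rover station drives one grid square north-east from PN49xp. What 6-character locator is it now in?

PN59aq

Longitude subsquare x = 23; +1 → 24, wraps to 0 = a, carry into square.
Longitude square 4; +1 → 5.
Latitude subsquare p = 15; +1 → 16 = q.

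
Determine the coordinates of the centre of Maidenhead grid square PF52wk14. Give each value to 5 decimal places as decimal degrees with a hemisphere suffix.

Field P=15, F=5: +15·20° lon, +5·10° lat → SW at lon 120°, lat -40°.
Square 5, 2: +5·2° lon, +2·1° lat → SW at lon 130°, lat -38°.
Subsquare w=22, k=10: +22·0.0833333° lon, +10·0.0416667° lat → SW at lon 131.833°, lat -37.5833°.
Extended square 1, 4: +1·0.00833333° lon, +4·0.00416667° lat → SW at lon 131.842°, lat -37.5667°.
Cell spans 0.00833333° lon × 0.00416667° lat. Centre is SW corner plus half of each.
latitude 37.56458° S, longitude 131.84583° E.

37.56458° S, 131.84583° E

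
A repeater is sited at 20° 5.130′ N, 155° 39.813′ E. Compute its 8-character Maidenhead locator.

QL70tc90

Offset from 180°W / 90°S: lon 335.66355°, lat 110.08550°.
Field: 335.66355/20 → 16 → Q, 110.08550/10 → 11 → L; chars QL.
Square: 15.66355/2 → 7, 0.08550/1 → 0; chars 70.
Subsquare: 1.66355/0.0833333 → 19 → t, 0.08550/0.0416667 → 2 → c; chars tc.
Extended square: 0.08022/0.00833333 → 9, 0.00217/0.00416667 → 0; chars 90.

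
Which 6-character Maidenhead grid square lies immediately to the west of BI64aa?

Longitude subsquare a = 0; −1 → -1, wraps to 23 = x, carry into square.
Longitude square 6; −1 → 5.
The latitude characters are unchanged.

BI54xa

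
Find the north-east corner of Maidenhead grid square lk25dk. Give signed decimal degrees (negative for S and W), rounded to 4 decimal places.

15.4583, 44.3333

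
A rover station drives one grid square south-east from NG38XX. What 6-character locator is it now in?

NG48aw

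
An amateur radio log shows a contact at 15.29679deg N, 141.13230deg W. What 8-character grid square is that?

Offset from 180°W / 90°S: lon 38.86770°, lat 105.29679°.
Field: lon ⌊38.86770/20⌋ = 1 → B; lat ⌊105.29679/10⌋ = 10 → K.
Square: lon ⌊18.86770/2⌋ = 9; lat ⌊5.29679/1⌋ = 5.
Subsquare: lon ⌊0.86770/0.0833333⌋ = 10 → k; lat ⌊0.29679/0.0416667⌋ = 7 → h.
Extended square: lon ⌊0.03437/0.00833333⌋ = 4; lat ⌊0.00512/0.00416667⌋ = 1.

BK95kh41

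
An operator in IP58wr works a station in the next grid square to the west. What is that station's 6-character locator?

Longitude subsquare w = 22; −1 → 21 = v.
The latitude characters are unchanged.

IP58vr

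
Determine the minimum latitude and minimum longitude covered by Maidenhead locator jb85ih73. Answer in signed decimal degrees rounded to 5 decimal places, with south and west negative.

Field J=9, B=1: +9·20° lon, +1·10° lat → SW at lon 0°, lat -80°.
Square 8, 5: +8·2° lon, +5·1° lat → SW at lon 16°, lat -75°.
Subsquare i=8, h=7: +8·0.0833333° lon, +7·0.0416667° lat → SW at lon 16.6667°, lat -74.7083°.
Extended square 7, 3: +7·0.00833333° lon, +3·0.00416667° lat → SW at lon 16.725°, lat -74.6958°.
latitude -74.69583, longitude 16.72500.

-74.69583, 16.72500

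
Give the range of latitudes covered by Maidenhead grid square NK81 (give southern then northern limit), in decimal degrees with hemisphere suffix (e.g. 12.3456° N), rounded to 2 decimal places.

Field N=13, K=10: +13·20° lon, +10·10° lat → SW at lon 80°, lat 10°.
Square 8, 1: +8·2° lon, +1·1° lat → SW at lon 96°, lat 11°.
Cell spans 2° lon × 1° lat.
south 11.00° N, north 12.00° N.

11.00° N, 12.00° N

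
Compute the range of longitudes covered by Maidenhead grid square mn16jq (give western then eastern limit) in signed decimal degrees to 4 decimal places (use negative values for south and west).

Field M=12, N=13: +12·20° lon, +13·10° lat → SW at lon 60°, lat 40°.
Square 1, 6: +1·2° lon, +6·1° lat → SW at lon 62°, lat 46°.
Subsquare j=9, q=16: +9·0.0833333° lon, +16·0.0416667° lat → SW at lon 62.75°, lat 46.6667°.
Cell spans 0.0833333° lon × 0.0416667° lat.
west 62.7500, east 62.8333.

62.7500, 62.8333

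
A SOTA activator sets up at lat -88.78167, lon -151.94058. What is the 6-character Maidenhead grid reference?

Add 180° to longitude and 90° to latitude: 28.0594, 1.2183.
Field: 28.0594/20 → 1 → B, 1.2183/10 → 0 → A; chars BA.
Square: 8.0594/2 → 4, 1.2183/1 → 1; chars 41.
Subsquare: 0.0594/0.0833333 → 0 → a, 0.2183/0.0416667 → 5 → f; chars af.

BA41af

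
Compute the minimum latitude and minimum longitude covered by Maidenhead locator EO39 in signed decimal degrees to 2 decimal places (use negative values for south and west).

59.00, -94.00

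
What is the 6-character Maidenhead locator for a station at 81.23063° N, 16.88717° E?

JR81kf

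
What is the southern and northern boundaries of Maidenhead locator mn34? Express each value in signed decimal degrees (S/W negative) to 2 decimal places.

Field M=12, N=13: +12·20° lon, +13·10° lat → SW at lon 60°, lat 40°.
Square 3, 4: +3·2° lon, +4·1° lat → SW at lon 66°, lat 44°.
Cell spans 2° lon × 1° lat.
south 44.00, north 45.00.

44.00, 45.00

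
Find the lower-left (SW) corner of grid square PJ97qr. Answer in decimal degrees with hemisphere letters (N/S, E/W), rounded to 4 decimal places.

7.7083° N, 139.3333° E

Field P=15, J=9: +15·20° lon, +9·10° lat → SW at lon 120°, lat 0°.
Square 9, 7: +9·2° lon, +7·1° lat → SW at lon 138°, lat 7°.
Subsquare q=16, r=17: +16·0.0833333° lon, +17·0.0416667° lat → SW at lon 139.333°, lat 7.70833°.
latitude 7.7083° N, longitude 139.3333° E.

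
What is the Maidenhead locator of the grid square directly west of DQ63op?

DQ63np

Longitude subsquare o = 14; −1 → 13 = n.
The latitude characters are unchanged.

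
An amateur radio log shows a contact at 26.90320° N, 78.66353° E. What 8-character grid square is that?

ML96hv96

Add 180° to longitude and 90° to latitude: 258.66353, 116.90320.
Field (20°×10°, letters A–R): 258.66353/20 → 12 → M, 116.90320/10 → 11 → L; chars ML.
Square (2°×1°, digits 0–9): 18.66353/2 → 9, 6.90320/1 → 6; chars 96.
Subsquare (5′×2.5′, letters a–x): 0.66353/0.0833333 → 7 → h, 0.90320/0.0416667 → 21 → v; chars hv.
Extended square (30″×15″, digits 0–9): 0.08020/0.00833333 → 9, 0.02820/0.00416667 → 6; chars 96.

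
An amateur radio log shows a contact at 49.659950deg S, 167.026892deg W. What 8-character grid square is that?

Offset from 180°W / 90°S: lon 12.97311°, lat 40.34005°.
Field: lon ⌊12.97311/20⌋ = 0 → A; lat ⌊40.34005/10⌋ = 4 → E.
Square: lon ⌊12.97311/2⌋ = 6; lat ⌊0.34005/1⌋ = 0.
Subsquare: lon ⌊0.97311/0.0833333⌋ = 11 → l; lat ⌊0.34005/0.0416667⌋ = 8 → i.
Extended square: lon ⌊0.05644/0.00833333⌋ = 6; lat ⌊0.00672/0.00416667⌋ = 1.

AE60li61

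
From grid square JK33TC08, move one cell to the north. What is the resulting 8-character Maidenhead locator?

Latitude extended square 8; +1 → 9.
The longitude characters are unchanged.

JK33tc09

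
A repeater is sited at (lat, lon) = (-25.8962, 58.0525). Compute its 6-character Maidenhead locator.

LG94ac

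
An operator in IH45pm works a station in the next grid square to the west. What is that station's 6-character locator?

IH45om

Longitude subsquare p = 15; −1 → 14 = o.
The latitude characters are unchanged.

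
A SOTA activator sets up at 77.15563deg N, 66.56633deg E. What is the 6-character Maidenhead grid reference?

MQ37gd

Shift to the Maidenhead origin (180°W, 90°S): lon 246.5663, lat 167.1556.
Field (20°×10°, letters A–R): 246.5663/20 → 12 → M, 167.1556/10 → 16 → Q; chars MQ.
Square (2°×1°, digits 0–9): 6.5663/2 → 3, 7.1556/1 → 7; chars 37.
Subsquare (5′×2.5′, letters a–x): 0.5663/0.0833333 → 6 → g, 0.1556/0.0416667 → 3 → d; chars gd.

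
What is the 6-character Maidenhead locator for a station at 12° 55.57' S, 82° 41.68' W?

Offset from 180°W / 90°S: lon 97.3053°, lat 77.0738°.
Field: 97.3053/20 → 4 → E, 77.0738/10 → 7 → H; chars EH.
Square: 17.3053/2 → 8, 7.0738/1 → 7; chars 87.
Subsquare: 1.3053/0.0833333 → 15 → p, 0.0738/0.0416667 → 1 → b; chars pb.

EH87pb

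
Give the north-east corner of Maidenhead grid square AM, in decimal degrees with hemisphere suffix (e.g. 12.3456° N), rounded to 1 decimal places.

40.0° N, 160.0° W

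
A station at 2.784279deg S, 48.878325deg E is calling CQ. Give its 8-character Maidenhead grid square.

LI47kf51

Offset from 180°W / 90°S: lon 228.87832°, lat 87.21572°.
Field (20°×10°, letters A–R): lon ⌊228.87832/20⌋ = 11 → L; lat ⌊87.21572/10⌋ = 8 → I.
Square (2°×1°, digits 0–9): lon ⌊8.87832/2⌋ = 4; lat ⌊7.21572/1⌋ = 7.
Subsquare (5′×2.5′, letters a–x): lon ⌊0.87832/0.0833333⌋ = 10 → k; lat ⌊0.21572/0.0416667⌋ = 5 → f.
Extended square (30″×15″, digits 0–9): lon ⌊0.04499/0.00833333⌋ = 5; lat ⌊0.00739/0.00416667⌋ = 1.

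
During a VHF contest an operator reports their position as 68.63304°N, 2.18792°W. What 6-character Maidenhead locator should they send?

Shift to the Maidenhead origin (180°W, 90°S): lon 177.8121, lat 158.6330.
Field (20°×10°, letters A–R): 177.8121/20 → 8 → I, 158.6330/10 → 15 → P; chars IP.
Square (2°×1°, digits 0–9): 17.8121/2 → 8, 8.6330/1 → 8; chars 88.
Subsquare (5′×2.5′, letters a–x): 1.8121/0.0833333 → 21 → v, 0.6330/0.0416667 → 15 → p; chars vp.

IP88vp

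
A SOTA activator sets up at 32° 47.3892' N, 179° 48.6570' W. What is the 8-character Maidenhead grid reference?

AM02cs29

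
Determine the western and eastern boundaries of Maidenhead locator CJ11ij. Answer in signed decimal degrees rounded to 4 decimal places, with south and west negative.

Field C=2, J=9: +2·20° lon, +9·10° lat → SW at lon -140°, lat 0°.
Square 1, 1: +1·2° lon, +1·1° lat → SW at lon -138°, lat 1°.
Subsquare i=8, j=9: +8·0.0833333° lon, +9·0.0416667° lat → SW at lon -137.333°, lat 1.375°.
Cell spans 0.0833333° lon × 0.0416667° lat.
west -137.3333, east -137.2500.

-137.3333, -137.2500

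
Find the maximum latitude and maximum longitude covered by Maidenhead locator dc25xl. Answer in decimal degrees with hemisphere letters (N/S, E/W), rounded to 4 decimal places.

64.5000° S, 114.0000° W

Field D=3, C=2: +3·20° lon, +2·10° lat → SW at lon -120°, lat -70°.
Square 2, 5: +2·2° lon, +5·1° lat → SW at lon -116°, lat -65°.
Subsquare x=23, l=11: +23·0.0833333° lon, +11·0.0416667° lat → SW at lon -114.083°, lat -64.5417°.
Cell spans 0.0833333° lon × 0.0416667° lat. NE corner is SW corner plus one full cell.
latitude 64.5000° S, longitude 114.0000° W.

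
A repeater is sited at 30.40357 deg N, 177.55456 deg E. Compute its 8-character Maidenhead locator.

RM80sj66

Offset from 180°W / 90°S: lon 357.55456°, lat 120.40357°.
Field: 357.55456/20 → 17 → R, 120.40357/10 → 12 → M; chars RM.
Square: 17.55456/2 → 8, 0.40357/1 → 0; chars 80.
Subsquare: 1.55456/0.0833333 → 18 → s, 0.40357/0.0416667 → 9 → j; chars sj.
Extended square: 0.05456/0.00833333 → 6, 0.02857/0.00416667 → 6; chars 66.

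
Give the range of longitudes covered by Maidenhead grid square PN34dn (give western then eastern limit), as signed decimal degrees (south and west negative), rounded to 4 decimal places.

126.2500, 126.3333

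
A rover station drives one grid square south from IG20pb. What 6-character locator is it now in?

IG20pa

Latitude subsquare b = 1; −1 → 0 = a.
The longitude characters are unchanged.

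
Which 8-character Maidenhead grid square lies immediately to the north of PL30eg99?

PL30eh90

Latitude extended square 9; +1 → 10, wraps to 0, carry into subsquare.
Latitude subsquare g = 6; +1 → 7 = h.
The longitude characters are unchanged.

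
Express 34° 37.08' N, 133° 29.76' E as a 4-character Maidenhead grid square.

PM64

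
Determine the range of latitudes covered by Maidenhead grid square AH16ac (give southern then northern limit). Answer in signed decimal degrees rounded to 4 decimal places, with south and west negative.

-13.9167, -13.8750

Field A=0, H=7: +0·20° lon, +7·10° lat → SW at lon -180°, lat -20°.
Square 1, 6: +1·2° lon, +6·1° lat → SW at lon -178°, lat -14°.
Subsquare a=0, c=2: +0·0.0833333° lon, +2·0.0416667° lat → SW at lon -178°, lat -13.9167°.
Cell spans 0.0833333° lon × 0.0416667° lat.
south -13.9167, north -13.8750.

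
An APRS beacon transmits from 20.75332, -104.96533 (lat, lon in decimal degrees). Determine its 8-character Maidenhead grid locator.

DL70ms40

Shift to the Maidenhead origin (180°W, 90°S): lon 75.03467, lat 110.75332.
Field: 75.03467/20 → 3 → D, 110.75332/10 → 11 → L; chars DL.
Square: 15.03467/2 → 7, 0.75332/1 → 0; chars 70.
Subsquare: 1.03467/0.0833333 → 12 → m, 0.75332/0.0416667 → 18 → s; chars ms.
Extended square: 0.03467/0.00833333 → 4, 0.00332/0.00416667 → 0; chars 40.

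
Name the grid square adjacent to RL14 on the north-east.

RL25

Longitude square 1; +1 → 2.
Latitude square 4; +1 → 5.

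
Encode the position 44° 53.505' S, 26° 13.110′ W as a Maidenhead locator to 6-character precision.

HE65vc

Shift to the Maidenhead origin (180°W, 90°S): lon 153.7815, lat 45.1082.
Field (20°×10°, letters A–R): lon ⌊153.7815/20⌋ = 7 → H; lat ⌊45.1082/10⌋ = 4 → E.
Square (2°×1°, digits 0–9): lon ⌊13.7815/2⌋ = 6; lat ⌊5.1082/1⌋ = 5.
Subsquare (5′×2.5′, letters a–x): lon ⌊1.7815/0.0833333⌋ = 21 → v; lat ⌊0.1082/0.0416667⌋ = 2 → c.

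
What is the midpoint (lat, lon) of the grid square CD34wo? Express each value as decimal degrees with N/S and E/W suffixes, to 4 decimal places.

Field C=2, D=3: +2·20° lon, +3·10° lat → SW at lon -140°, lat -60°.
Square 3, 4: +3·2° lon, +4·1° lat → SW at lon -134°, lat -56°.
Subsquare w=22, o=14: +22·0.0833333° lon, +14·0.0416667° lat → SW at lon -132.167°, lat -55.4167°.
Cell spans 0.0833333° lon × 0.0416667° lat. Centre is SW corner plus half of each.
latitude 55.3958° S, longitude 132.1250° W.

55.3958° S, 132.1250° W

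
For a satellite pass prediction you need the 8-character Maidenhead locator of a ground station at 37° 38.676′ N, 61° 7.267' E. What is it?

Shift to the Maidenhead origin (180°W, 90°S): lon 241.12112, lat 127.64460.
Field: lon ⌊241.12112/20⌋ = 12 → M; lat ⌊127.64460/10⌋ = 12 → M.
Square: lon ⌊1.12112/2⌋ = 0; lat ⌊7.64460/1⌋ = 7.
Subsquare: lon ⌊1.12112/0.0833333⌋ = 13 → n; lat ⌊0.64460/0.0416667⌋ = 15 → p.
Extended square: lon ⌊0.03778/0.00833333⌋ = 4; lat ⌊0.01960/0.00416667⌋ = 4.

MM07np44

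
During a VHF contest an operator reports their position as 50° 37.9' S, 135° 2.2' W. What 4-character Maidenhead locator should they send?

CD29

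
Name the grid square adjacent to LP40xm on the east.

LP50am

Longitude subsquare x = 23; +1 → 24, wraps to 0 = a, carry into square.
Longitude square 4; +1 → 5.
The latitude characters are unchanged.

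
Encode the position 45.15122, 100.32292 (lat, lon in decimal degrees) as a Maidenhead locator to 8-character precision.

ON05dd86

Offset from 180°W / 90°S: lon 280.32292°, lat 135.15122°.
Field: lon ⌊280.32292/20⌋ = 14 → O; lat ⌊135.15122/10⌋ = 13 → N.
Square: lon ⌊0.32292/2⌋ = 0; lat ⌊5.15122/1⌋ = 5.
Subsquare: lon ⌊0.32292/0.0833333⌋ = 3 → d; lat ⌊0.15122/0.0416667⌋ = 3 → d.
Extended square: lon ⌊0.07292/0.00833333⌋ = 8; lat ⌊0.02622/0.00416667⌋ = 6.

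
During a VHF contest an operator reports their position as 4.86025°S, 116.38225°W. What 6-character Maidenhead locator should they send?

Add 180° to longitude and 90° to latitude: 63.6178, 85.1398.
Field: 63.6178/20 → 3 → D, 85.1398/10 → 8 → I; chars DI.
Square: 3.6178/2 → 1, 5.1398/1 → 5; chars 15.
Subsquare: 1.6178/0.0833333 → 19 → t, 0.1398/0.0416667 → 3 → d; chars td.

DI15td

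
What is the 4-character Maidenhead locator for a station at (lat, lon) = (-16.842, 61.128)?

MH03

Add 180° to longitude and 90° to latitude: 241.13, 73.16.
Field: lon ⌊241.13/20⌋ = 12 → M; lat ⌊73.16/10⌋ = 7 → H.
Square: lon ⌊1.13/2⌋ = 0; lat ⌊3.16/1⌋ = 3.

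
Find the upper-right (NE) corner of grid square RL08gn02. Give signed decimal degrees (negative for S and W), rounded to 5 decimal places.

Field R=17, L=11: +17·20° lon, +11·10° lat → SW at lon 160°, lat 20°.
Square 0, 8: +0·2° lon, +8·1° lat → SW at lon 160°, lat 28°.
Subsquare g=6, n=13: +6·0.0833333° lon, +13·0.0416667° lat → SW at lon 160.5°, lat 28.5417°.
Extended square 0, 2: +0·0.00833333° lon, +2·0.00416667° lat → SW at lon 160.5°, lat 28.55°.
Cell spans 0.00833333° lon × 0.00416667° lat. NE corner is SW corner plus one full cell.
latitude 28.55417, longitude 160.50833.

28.55417, 160.50833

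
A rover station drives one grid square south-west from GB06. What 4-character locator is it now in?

Longitude square 0; −1 → -1, wraps to 9, carry into field.
Longitude field G = 6; −1 → 5 = F.
Latitude square 6; −1 → 5.

FB95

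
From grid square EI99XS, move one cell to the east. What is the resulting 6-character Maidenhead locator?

FI09as

Longitude subsquare x = 23; +1 → 24, wraps to 0 = a, carry into square.
Longitude square 9; +1 → 10, wraps to 0, carry into field.
Longitude field E = 4; +1 → 5 = F.
The latitude characters are unchanged.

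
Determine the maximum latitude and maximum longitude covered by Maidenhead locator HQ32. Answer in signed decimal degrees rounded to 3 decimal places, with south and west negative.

Field H=7, Q=16: +7·20° lon, +16·10° lat → SW at lon -40°, lat 70°.
Square 3, 2: +3·2° lon, +2·1° lat → SW at lon -34°, lat 72°.
Cell spans 2° lon × 1° lat. NE corner is SW corner plus one full cell.
latitude 73.000, longitude -32.000.

73.000, -32.000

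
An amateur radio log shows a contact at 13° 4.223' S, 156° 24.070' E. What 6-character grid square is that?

QH86ew

Add 180° to longitude and 90° to latitude: 336.4012, 76.9296.
Field: lon ⌊336.4012/20⌋ = 16 → Q; lat ⌊76.9296/10⌋ = 7 → H.
Square: lon ⌊16.4012/2⌋ = 8; lat ⌊6.9296/1⌋ = 6.
Subsquare: lon ⌊0.4012/0.0833333⌋ = 4 → e; lat ⌊0.9296/0.0416667⌋ = 22 → w.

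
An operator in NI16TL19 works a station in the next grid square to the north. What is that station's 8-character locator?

Latitude extended square 9; +1 → 10, wraps to 0, carry into subsquare.
Latitude subsquare l = 11; +1 → 12 = m.
The longitude characters are unchanged.

NI16tm10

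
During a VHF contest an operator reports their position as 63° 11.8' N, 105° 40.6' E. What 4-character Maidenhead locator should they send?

OP23

Add 180° to longitude and 90° to latitude: 285.68, 153.20.
Field: lon ⌊285.68/20⌋ = 14 → O; lat ⌊153.20/10⌋ = 15 → P.
Square: lon ⌊5.68/2⌋ = 2; lat ⌊3.20/1⌋ = 3.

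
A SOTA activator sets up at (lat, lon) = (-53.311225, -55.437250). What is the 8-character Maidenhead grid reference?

Offset from 180°W / 90°S: lon 124.56275°, lat 36.68877°.
Field: lon ⌊124.56275/20⌋ = 6 → G; lat ⌊36.68877/10⌋ = 3 → D.
Square: lon ⌊4.56275/2⌋ = 2; lat ⌊6.68877/1⌋ = 6.
Subsquare: lon ⌊0.56275/0.0833333⌋ = 6 → g; lat ⌊0.68877/0.0416667⌋ = 16 → q.
Extended square: lon ⌊0.06275/0.00833333⌋ = 7; lat ⌊0.02211/0.00416667⌋ = 5.

GD26gq75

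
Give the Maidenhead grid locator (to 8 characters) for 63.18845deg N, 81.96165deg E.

Offset from 180°W / 90°S: lon 261.96165°, lat 153.18845°.
Field: 261.96165/20 → 13 → N, 153.18845/10 → 15 → P; chars NP.
Square: 1.96165/2 → 0, 3.18845/1 → 3; chars 03.
Subsquare: 1.96165/0.0833333 → 23 → x, 0.18845/0.0416667 → 4 → e; chars xe.
Extended square: 0.04498/0.00833333 → 5, 0.02178/0.00416667 → 5; chars 55.

NP03xe55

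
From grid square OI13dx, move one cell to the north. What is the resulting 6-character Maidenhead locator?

Latitude subsquare x = 23; +1 → 24, wraps to 0 = a, carry into square.
Latitude square 3; +1 → 4.
The longitude characters are unchanged.

OI14da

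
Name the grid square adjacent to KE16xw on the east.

KE26aw

Longitude subsquare x = 23; +1 → 24, wraps to 0 = a, carry into square.
Longitude square 1; +1 → 2.
The latitude characters are unchanged.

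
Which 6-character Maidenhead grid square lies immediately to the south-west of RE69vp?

RE69uo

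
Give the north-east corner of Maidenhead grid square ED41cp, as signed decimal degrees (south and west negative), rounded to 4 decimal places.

-58.3333, -91.7500

Field E=4, D=3: +4·20° lon, +3·10° lat → SW at lon -100°, lat -60°.
Square 4, 1: +4·2° lon, +1·1° lat → SW at lon -92°, lat -59°.
Subsquare c=2, p=15: +2·0.0833333° lon, +15·0.0416667° lat → SW at lon -91.8333°, lat -58.375°.
Cell spans 0.0833333° lon × 0.0416667° lat. NE corner is SW corner plus one full cell.
latitude -58.3333, longitude -91.7500.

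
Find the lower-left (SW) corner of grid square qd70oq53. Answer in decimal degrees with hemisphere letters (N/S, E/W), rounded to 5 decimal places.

59.32083° S, 155.20833° E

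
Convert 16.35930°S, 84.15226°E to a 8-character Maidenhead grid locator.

Offset from 180°W / 90°S: lon 264.15226°, lat 73.64070°.
Field: 264.15226/20 → 13 → N, 73.64070/10 → 7 → H; chars NH.
Square: 4.15226/2 → 2, 3.64070/1 → 3; chars 23.
Subsquare: 0.15226/0.0833333 → 1 → b, 0.64070/0.0416667 → 15 → p; chars bp.
Extended square: 0.06893/0.00833333 → 8, 0.01570/0.00416667 → 3; chars 83.

NH23bp83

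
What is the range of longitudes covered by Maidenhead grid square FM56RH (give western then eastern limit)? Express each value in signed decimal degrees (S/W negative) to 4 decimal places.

Field F=5, M=12: +5·20° lon, +12·10° lat → SW at lon -80°, lat 30°.
Square 5, 6: +5·2° lon, +6·1° lat → SW at lon -70°, lat 36°.
Subsquare r=17, h=7: +17·0.0833333° lon, +7·0.0416667° lat → SW at lon -68.5833°, lat 36.2917°.
Cell spans 0.0833333° lon × 0.0416667° lat.
west -68.5833, east -68.5000.

-68.5833, -68.5000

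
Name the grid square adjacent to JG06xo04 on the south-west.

Longitude extended square 0; −1 → -1, wraps to 9, carry into subsquare.
Longitude subsquare x = 23; −1 → 22 = w.
Latitude extended square 4; −1 → 3.

JG06wo93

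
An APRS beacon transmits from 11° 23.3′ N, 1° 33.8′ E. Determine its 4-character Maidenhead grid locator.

JK01

Add 180° to longitude and 90° to latitude: 181.56, 101.39.
Field: lon ⌊181.56/20⌋ = 9 → J; lat ⌊101.39/10⌋ = 10 → K.
Square: lon ⌊1.56/2⌋ = 0; lat ⌊1.39/1⌋ = 1.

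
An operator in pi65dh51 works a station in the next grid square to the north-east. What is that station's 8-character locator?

PI65dh62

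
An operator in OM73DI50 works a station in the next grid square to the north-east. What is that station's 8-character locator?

Longitude extended square 5; +1 → 6.
Latitude extended square 0; +1 → 1.

OM73di61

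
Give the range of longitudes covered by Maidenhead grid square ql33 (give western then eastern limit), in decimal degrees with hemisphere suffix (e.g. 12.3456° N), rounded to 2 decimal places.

Field Q=16, L=11: +16·20° lon, +11·10° lat → SW at lon 140°, lat 20°.
Square 3, 3: +3·2° lon, +3·1° lat → SW at lon 146°, lat 23°.
Cell spans 2° lon × 1° lat.
west 146.00° E, east 148.00° E.

146.00° E, 148.00° E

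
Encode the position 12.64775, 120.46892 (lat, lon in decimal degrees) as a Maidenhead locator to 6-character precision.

PK02fp

Add 180° to longitude and 90° to latitude: 300.4689, 102.6478.
Field: 300.4689/20 → 15 → P, 102.6478/10 → 10 → K; chars PK.
Square: 0.4689/2 → 0, 2.6478/1 → 2; chars 02.
Subsquare: 0.4689/0.0833333 → 5 → f, 0.6478/0.0416667 → 15 → p; chars fp.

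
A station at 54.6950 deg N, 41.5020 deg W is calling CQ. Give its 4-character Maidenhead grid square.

GO94

Add 180° to longitude and 90° to latitude: 138.50, 144.69.
Field (20°×10°, letters A–R): 138.50/20 → 6 → G, 144.69/10 → 14 → O; chars GO.
Square (2°×1°, digits 0–9): 18.50/2 → 9, 4.69/1 → 4; chars 94.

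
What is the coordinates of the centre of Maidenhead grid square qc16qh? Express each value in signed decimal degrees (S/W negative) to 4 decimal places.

-63.6875, 143.3750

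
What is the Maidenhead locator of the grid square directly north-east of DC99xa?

EC09ab

Longitude subsquare x = 23; +1 → 24, wraps to 0 = a, carry into square.
Longitude square 9; +1 → 10, wraps to 0, carry into field.
Longitude field D = 3; +1 → 4 = E.
Latitude subsquare a = 0; +1 → 1 = b.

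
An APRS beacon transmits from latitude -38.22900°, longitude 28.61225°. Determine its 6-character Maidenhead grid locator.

Add 180° to longitude and 90° to latitude: 208.6122, 51.7710.
Field (20°×10°, letters A–R): lon ⌊208.6122/20⌋ = 10 → K; lat ⌊51.7710/10⌋ = 5 → F.
Square (2°×1°, digits 0–9): lon ⌊8.6122/2⌋ = 4; lat ⌊1.7710/1⌋ = 1.
Subsquare (5′×2.5′, letters a–x): lon ⌊0.6122/0.0833333⌋ = 7 → h; lat ⌊0.7710/0.0416667⌋ = 18 → s.

KF41hs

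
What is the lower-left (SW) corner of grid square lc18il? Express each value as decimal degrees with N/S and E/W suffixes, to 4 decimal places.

Field L=11, C=2: +11·20° lon, +2·10° lat → SW at lon 40°, lat -70°.
Square 1, 8: +1·2° lon, +8·1° lat → SW at lon 42°, lat -62°.
Subsquare i=8, l=11: +8·0.0833333° lon, +11·0.0416667° lat → SW at lon 42.6667°, lat -61.5417°.
latitude 61.5417° S, longitude 42.6667° E.

61.5417° S, 42.6667° E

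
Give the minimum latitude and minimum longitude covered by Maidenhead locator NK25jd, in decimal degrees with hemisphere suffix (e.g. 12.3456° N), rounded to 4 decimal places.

15.1250° N, 84.7500° E

Field N=13, K=10: +13·20° lon, +10·10° lat → SW at lon 80°, lat 10°.
Square 2, 5: +2·2° lon, +5·1° lat → SW at lon 84°, lat 15°.
Subsquare j=9, d=3: +9·0.0833333° lon, +3·0.0416667° lat → SW at lon 84.75°, lat 15.125°.
latitude 15.1250° N, longitude 84.7500° E.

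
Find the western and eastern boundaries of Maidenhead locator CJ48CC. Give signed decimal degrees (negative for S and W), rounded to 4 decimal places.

Field C=2, J=9: +2·20° lon, +9·10° lat → SW at lon -140°, lat 0°.
Square 4, 8: +4·2° lon, +8·1° lat → SW at lon -132°, lat 8°.
Subsquare c=2, c=2: +2·0.0833333° lon, +2·0.0416667° lat → SW at lon -131.833°, lat 8.08333°.
Cell spans 0.0833333° lon × 0.0416667° lat.
west -131.8333, east -131.7500.

-131.8333, -131.7500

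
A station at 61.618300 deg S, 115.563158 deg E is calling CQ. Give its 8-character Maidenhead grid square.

OC78sj71

Offset from 180°W / 90°S: lon 295.56316°, lat 28.38170°.
Field (20°×10°, letters A–R): 295.56316/20 → 14 → O, 28.38170/10 → 2 → C; chars OC.
Square (2°×1°, digits 0–9): 15.56316/2 → 7, 8.38170/1 → 8; chars 78.
Subsquare (5′×2.5′, letters a–x): 1.56316/0.0833333 → 18 → s, 0.38170/0.0416667 → 9 → j; chars sj.
Extended square (30″×15″, digits 0–9): 0.06316/0.00833333 → 7, 0.00670/0.00416667 → 1; chars 71.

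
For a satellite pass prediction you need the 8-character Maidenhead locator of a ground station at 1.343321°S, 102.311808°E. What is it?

OI18dp77

Offset from 180°W / 90°S: lon 282.31181°, lat 88.65668°.
Field: 282.31181/20 → 14 → O, 88.65668/10 → 8 → I; chars OI.
Square: 2.31181/2 → 1, 8.65668/1 → 8; chars 18.
Subsquare: 0.31181/0.0833333 → 3 → d, 0.65668/0.0416667 → 15 → p; chars dp.
Extended square: 0.06181/0.00833333 → 7, 0.03168/0.00416667 → 7; chars 77.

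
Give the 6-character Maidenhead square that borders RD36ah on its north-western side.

Longitude subsquare a = 0; −1 → -1, wraps to 23 = x, carry into square.
Longitude square 3; −1 → 2.
Latitude subsquare h = 7; +1 → 8 = i.

RD26xi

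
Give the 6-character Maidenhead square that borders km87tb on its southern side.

Latitude subsquare b = 1; −1 → 0 = a.
The longitude characters are unchanged.

KM87ta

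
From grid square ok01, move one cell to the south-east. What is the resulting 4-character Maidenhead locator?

Longitude square 0; +1 → 1.
Latitude square 1; −1 → 0.

OK10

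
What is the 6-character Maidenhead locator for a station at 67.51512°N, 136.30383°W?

CP17um

Add 180° to longitude and 90° to latitude: 43.6962, 157.5151.
Field: lon ⌊43.6962/20⌋ = 2 → C; lat ⌊157.5151/10⌋ = 15 → P.
Square: lon ⌊3.6962/2⌋ = 1; lat ⌊7.5151/1⌋ = 7.
Subsquare: lon ⌊1.6962/0.0833333⌋ = 20 → u; lat ⌊0.5151/0.0416667⌋ = 12 → m.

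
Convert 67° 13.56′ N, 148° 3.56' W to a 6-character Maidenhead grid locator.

Add 180° to longitude and 90° to latitude: 31.9407, 157.2260.
Field: lon ⌊31.9407/20⌋ = 1 → B; lat ⌊157.2260/10⌋ = 15 → P.
Square: lon ⌊11.9407/2⌋ = 5; lat ⌊7.2260/1⌋ = 7.
Subsquare: lon ⌊1.9407/0.0833333⌋ = 23 → x; lat ⌊0.2260/0.0416667⌋ = 5 → f.

BP57xf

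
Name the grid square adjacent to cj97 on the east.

DJ07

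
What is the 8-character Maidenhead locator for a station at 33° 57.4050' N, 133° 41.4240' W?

Add 180° to longitude and 90° to latitude: 46.30960, 123.95675.
Field (20°×10°, letters A–R): 46.30960/20 → 2 → C, 123.95675/10 → 12 → M; chars CM.
Square (2°×1°, digits 0–9): 6.30960/2 → 3, 3.95675/1 → 3; chars 33.
Subsquare (5′×2.5′, letters a–x): 0.30960/0.0833333 → 3 → d, 0.95675/0.0416667 → 22 → w; chars dw.
Extended square (30″×15″, digits 0–9): 0.05960/0.00833333 → 7, 0.04008/0.00416667 → 9; chars 79.

CM33dw79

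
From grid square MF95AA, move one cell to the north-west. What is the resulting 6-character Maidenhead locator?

MF85xb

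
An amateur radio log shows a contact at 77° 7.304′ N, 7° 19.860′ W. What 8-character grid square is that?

IQ67ic09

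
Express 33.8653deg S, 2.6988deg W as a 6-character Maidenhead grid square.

IF86pd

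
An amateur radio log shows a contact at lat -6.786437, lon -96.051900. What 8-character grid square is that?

Offset from 180°W / 90°S: lon 83.94810°, lat 83.21356°.
Field (20°×10°, letters A–R): lon ⌊83.94810/20⌋ = 4 → E; lat ⌊83.21356/10⌋ = 8 → I.
Square (2°×1°, digits 0–9): lon ⌊3.94810/2⌋ = 1; lat ⌊3.21356/1⌋ = 3.
Subsquare (5′×2.5′, letters a–x): lon ⌊1.94810/0.0833333⌋ = 23 → x; lat ⌊0.21356/0.0416667⌋ = 5 → f.
Extended square (30″×15″, digits 0–9): lon ⌊0.03143/0.00833333⌋ = 3; lat ⌊0.00523/0.00416667⌋ = 1.

EI13xf31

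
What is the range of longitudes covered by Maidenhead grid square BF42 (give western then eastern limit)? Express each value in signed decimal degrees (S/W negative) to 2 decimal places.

Field B=1, F=5: +1·20° lon, +5·10° lat → SW at lon -160°, lat -40°.
Square 4, 2: +4·2° lon, +2·1° lat → SW at lon -152°, lat -38°.
Cell spans 2° lon × 1° lat.
west -152.00, east -150.00.

-152.00, -150.00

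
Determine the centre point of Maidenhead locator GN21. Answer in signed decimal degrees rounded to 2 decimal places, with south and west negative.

Field G=6, N=13: +6·20° lon, +13·10° lat → SW at lon -60°, lat 40°.
Square 2, 1: +2·2° lon, +1·1° lat → SW at lon -56°, lat 41°.
Cell spans 2° lon × 1° lat. Centre is SW corner plus half of each.
latitude 41.50, longitude -55.00.

41.50, -55.00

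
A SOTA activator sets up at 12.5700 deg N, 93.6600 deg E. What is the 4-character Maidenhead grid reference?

NK62

Add 180° to longitude and 90° to latitude: 273.66, 102.57.
Field: 273.66/20 → 13 → N, 102.57/10 → 10 → K; chars NK.
Square: 13.66/2 → 6, 2.57/1 → 2; chars 62.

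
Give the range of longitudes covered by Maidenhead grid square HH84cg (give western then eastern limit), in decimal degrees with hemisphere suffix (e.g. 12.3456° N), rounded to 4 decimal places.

Field H=7, H=7: +7·20° lon, +7·10° lat → SW at lon -40°, lat -20°.
Square 8, 4: +8·2° lon, +4·1° lat → SW at lon -24°, lat -16°.
Subsquare c=2, g=6: +2·0.0833333° lon, +6·0.0416667° lat → SW at lon -23.8333°, lat -15.75°.
Cell spans 0.0833333° lon × 0.0416667° lat.
west 23.8333° W, east 23.7500° W.

23.8333° W, 23.7500° W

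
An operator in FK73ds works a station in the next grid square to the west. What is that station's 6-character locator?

FK73cs

Longitude subsquare d = 3; −1 → 2 = c.
The latitude characters are unchanged.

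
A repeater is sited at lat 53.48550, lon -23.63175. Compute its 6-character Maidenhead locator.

Offset from 180°W / 90°S: lon 156.3682°, lat 143.4855°.
Field (20°×10°, letters A–R): 156.3682/20 → 7 → H, 143.4855/10 → 14 → O; chars HO.
Square (2°×1°, digits 0–9): 16.3682/2 → 8, 3.4855/1 → 3; chars 83.
Subsquare (5′×2.5′, letters a–x): 0.3682/0.0833333 → 4 → e, 0.4855/0.0416667 → 11 → l; chars el.

HO83el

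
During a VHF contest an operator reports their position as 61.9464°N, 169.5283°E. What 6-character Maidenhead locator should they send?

RP41sw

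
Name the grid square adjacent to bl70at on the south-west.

Longitude subsquare a = 0; −1 → -1, wraps to 23 = x, carry into square.
Longitude square 7; −1 → 6.
Latitude subsquare t = 19; −1 → 18 = s.

BL60xs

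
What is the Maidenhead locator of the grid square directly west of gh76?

GH66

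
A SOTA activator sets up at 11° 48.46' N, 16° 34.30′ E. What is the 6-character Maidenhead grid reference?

JK81gt

Offset from 180°W / 90°S: lon 196.5717°, lat 101.8077°.
Field (20°×10°, letters A–R): lon ⌊196.5717/20⌋ = 9 → J; lat ⌊101.8077/10⌋ = 10 → K.
Square (2°×1°, digits 0–9): lon ⌊16.5717/2⌋ = 8; lat ⌊1.8077/1⌋ = 1.
Subsquare (5′×2.5′, letters a–x): lon ⌊0.5717/0.0833333⌋ = 6 → g; lat ⌊0.8077/0.0416667⌋ = 19 → t.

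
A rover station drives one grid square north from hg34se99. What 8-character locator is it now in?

Latitude extended square 9; +1 → 10, wraps to 0, carry into subsquare.
Latitude subsquare e = 4; +1 → 5 = f.
The longitude characters are unchanged.

HG34sf90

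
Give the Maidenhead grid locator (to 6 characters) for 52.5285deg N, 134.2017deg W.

CO22vm

Shift to the Maidenhead origin (180°W, 90°S): lon 45.7983, lat 142.5285.
Field (20°×10°, letters A–R): lon ⌊45.7983/20⌋ = 2 → C; lat ⌊142.5285/10⌋ = 14 → O.
Square (2°×1°, digits 0–9): lon ⌊5.7983/2⌋ = 2; lat ⌊2.5285/1⌋ = 2.
Subsquare (5′×2.5′, letters a–x): lon ⌊1.7983/0.0833333⌋ = 21 → v; lat ⌊0.5285/0.0416667⌋ = 12 → m.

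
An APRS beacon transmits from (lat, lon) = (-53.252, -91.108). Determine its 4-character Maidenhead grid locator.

Offset from 180°W / 90°S: lon 88.89°, lat 36.75°.
Field (20°×10°, letters A–R): lon ⌊88.89/20⌋ = 4 → E; lat ⌊36.75/10⌋ = 3 → D.
Square (2°×1°, digits 0–9): lon ⌊8.89/2⌋ = 4; lat ⌊6.75/1⌋ = 6.

ED46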